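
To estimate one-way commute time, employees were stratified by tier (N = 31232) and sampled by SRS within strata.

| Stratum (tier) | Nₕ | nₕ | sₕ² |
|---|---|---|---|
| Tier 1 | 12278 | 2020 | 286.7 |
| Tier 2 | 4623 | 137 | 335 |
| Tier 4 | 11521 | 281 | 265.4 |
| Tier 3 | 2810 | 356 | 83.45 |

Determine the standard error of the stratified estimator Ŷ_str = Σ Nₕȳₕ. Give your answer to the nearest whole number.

Var(Ŷ_str) = Σₕ Nₕ²(1 − fₕ)sₕ²/nₕ.
Tier 1: 12278²·(1 − 2020/12278)·286.7/2020 = 1.7875848 × 10^7.
Tier 2: 4623²·(1 − 137/4623)·335/137 = 5.071161 × 10^7.
Tier 4: 11521²·(1 − 281/11521)·265.4/281 = 1.2230694 × 10^8.
Tier 3: 2810²·(1 − 356/2810)·83.45/356 = 1.6164312 × 10^6.
Sum = 1.9251083 × 10^8.
SE = √(1.9251083 × 10^8) = 13875.

13875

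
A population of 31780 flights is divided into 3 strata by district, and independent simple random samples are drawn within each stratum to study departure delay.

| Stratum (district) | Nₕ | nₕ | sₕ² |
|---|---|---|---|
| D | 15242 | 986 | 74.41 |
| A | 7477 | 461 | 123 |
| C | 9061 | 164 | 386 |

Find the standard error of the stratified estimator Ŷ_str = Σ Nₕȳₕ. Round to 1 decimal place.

14837.0

Var(Ŷ_str) = Σₕ Nₕ²(1 − fₕ)sₕ²/nₕ.
D: 15242²·(1 − 986/15242)·74.41/986 = 1.6398119 × 10^7.
A: 7477²·(1 − 461/7477)·123/461 = 1.3996555 × 10^7.
C: 9061²·(1 − 164/9061)·386/164 = 1.8974187 × 10^8.
Sum = 2.2013654 × 10^8.
SE = √(2.2013654 × 10^8) = 14837.0.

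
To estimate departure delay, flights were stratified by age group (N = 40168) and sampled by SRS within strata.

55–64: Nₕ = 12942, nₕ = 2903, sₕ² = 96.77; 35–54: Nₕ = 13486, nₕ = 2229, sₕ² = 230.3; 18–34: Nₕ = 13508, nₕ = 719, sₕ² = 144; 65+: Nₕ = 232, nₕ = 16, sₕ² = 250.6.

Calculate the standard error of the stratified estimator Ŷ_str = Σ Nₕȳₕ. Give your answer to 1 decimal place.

7443.1

Var(Ŷ_str) = Σₕ Nₕ²(1 − fₕ)sₕ²/nₕ.
55–64: 12942²·(1 − 2903/12942)·96.77/2903 = 4.3309738 × 10^6.
35–54: 13486²·(1 − 2229/13486)·230.3/2229 = 1.5685187 × 10^7.
18–34: 13508²·(1 − 719/13508)·144/719 = 3.4598816 × 10^7.
65+: 232²·(1 − 16/232)·250.6/16 = 784879.2.
Sum = 5.5399856 × 10^7.
SE = √(5.5399856 × 10^7) = 7443.1.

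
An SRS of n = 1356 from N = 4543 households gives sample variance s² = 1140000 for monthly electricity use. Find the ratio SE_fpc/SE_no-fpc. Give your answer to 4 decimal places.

0.8376

f = n/N = 1356/4543 = 0.29848118.
SE_no-fpc = √(s²/n) = 28.994964; SE_fpc = √((1−f)s²/n) = 24.285231.
Ratio = √(1−f) = 0.83756720.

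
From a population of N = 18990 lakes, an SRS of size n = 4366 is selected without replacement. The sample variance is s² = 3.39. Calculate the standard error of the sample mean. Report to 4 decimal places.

Under SRS without replacement, Var(ȳ) = (1 − f)·s²/n with f = n/N = 4366/18990 = 0.22991048.
Var(ȳ) = (1 − 0.22991048)·3.39/4366 = 0.77008952·7.7645442 × 10^-4 = 5.9793941 × 10^-4.
SE(ȳ) = √(5.9793941 × 10^-4) = 0.0245.

0.0245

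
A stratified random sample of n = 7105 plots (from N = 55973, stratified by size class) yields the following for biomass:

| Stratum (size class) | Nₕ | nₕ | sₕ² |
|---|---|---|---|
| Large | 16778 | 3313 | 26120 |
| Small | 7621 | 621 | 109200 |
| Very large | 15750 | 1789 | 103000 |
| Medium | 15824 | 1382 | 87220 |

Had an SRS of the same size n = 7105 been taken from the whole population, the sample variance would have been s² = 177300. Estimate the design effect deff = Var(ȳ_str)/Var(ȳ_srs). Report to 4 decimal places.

Var(ȳ_str) = Σ Wₕ²(1−fₕ)sₕ²/nₕ with Wₕ = Nₕ/55973:
  Large: (16778/55973)²·(1−3313/16778)·26120/3313 = 0.56851394
  Small: (7621/55973)²·(1−621/7621)·109200/621 = 2.9942211
  Very large: (15750/55973)²·(1−1789/15750)·103000/1789 = 4.0407948
  Medium: (15824/55973)²·(1−1382/15824)·87220/1382 = 4.6035672
  → Var(ȳ_str) = 12.207097.
Var(ȳ_srs) = (1 − 7105/55973)·177300/7105 = 21.786659.
deff = 12.207097 / 21.786659 = 0.5603.

0.5603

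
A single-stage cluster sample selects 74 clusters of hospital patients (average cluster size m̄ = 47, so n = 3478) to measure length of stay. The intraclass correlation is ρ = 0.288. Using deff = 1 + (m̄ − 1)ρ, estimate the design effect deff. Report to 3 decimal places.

deff = 1 + (47 − 1)·0.288 = 1 + 13.248 = 14.248.

14.248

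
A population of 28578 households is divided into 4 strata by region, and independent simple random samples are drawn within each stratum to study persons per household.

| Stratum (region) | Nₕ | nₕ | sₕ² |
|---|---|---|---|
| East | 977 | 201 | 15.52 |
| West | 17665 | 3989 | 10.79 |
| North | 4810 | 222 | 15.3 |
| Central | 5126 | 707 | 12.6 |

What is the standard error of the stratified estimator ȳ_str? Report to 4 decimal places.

0.0568

Var(ȳ_str) = Σₕ Wₕ²(1 − fₕ)sₕ²/nₕ with Wₕ = Nₕ/N, N = 28578.
East: Wₕ = 0.03418714; term = 0.03418714²·(1 − 0.20573183)·15.52/201 = 7.1678396 × 10^-5.
West: Wₕ = 0.61813283; term = 0.61813283²·(1 − 0.22581376)·10.79/3989 = 8.0014091 × 10^-4.
North: Wₕ = 0.16831129; term = 0.16831129²·(1 − 0.04615385)·15.3/222 = 0.0018622727.
Central: Wₕ = 0.17936875; term = 0.17936875²·(1 − 0.13792431)·12.6/707 = 4.9429939 × 10^-4.
Sum = 0.0032283914.
SE = √(0.0032283914) = 0.0568.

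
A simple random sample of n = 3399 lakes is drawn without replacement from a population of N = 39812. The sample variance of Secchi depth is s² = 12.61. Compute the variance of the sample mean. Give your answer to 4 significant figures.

0.003393

Under SRS without replacement, Var(ȳ) = (1 − f)·s²/n with f = n/N = 3399/39812 = 0.08537627.
Var(ȳ) = (1 − 0.08537627)·12.61/3399 = 0.91462373·0.0037099147 = 0.003393176.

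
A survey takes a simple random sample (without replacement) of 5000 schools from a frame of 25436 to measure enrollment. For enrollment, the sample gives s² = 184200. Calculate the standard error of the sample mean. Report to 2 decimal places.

5.44

Under SRS without replacement, Var(ȳ) = (1 − f)·s²/n with f = n/N = 5000/25436 = 0.19657179.
Var(ȳ) = (1 − 0.19657179)·184200/5000 = 0.80342821·36.84 = 29.598295.
SE(ȳ) = √(29.598295) = 5.44.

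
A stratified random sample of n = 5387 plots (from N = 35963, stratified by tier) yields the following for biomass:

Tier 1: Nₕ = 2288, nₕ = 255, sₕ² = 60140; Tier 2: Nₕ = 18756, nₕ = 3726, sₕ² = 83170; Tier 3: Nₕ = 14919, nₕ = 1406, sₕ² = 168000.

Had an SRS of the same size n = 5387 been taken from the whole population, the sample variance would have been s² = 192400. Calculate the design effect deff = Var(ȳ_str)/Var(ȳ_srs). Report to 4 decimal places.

Var(ȳ_str) = Σ Wₕ²(1−fₕ)sₕ²/nₕ with Wₕ = Nₕ/35963:
  Tier 1: (2288/35963)²·(1−255/2288)·60140/255 = 0.84821279
  Tier 2: (18756/35963)²·(1−3726/18756)·83170/3726 = 4.865318
  Tier 3: (14919/35963)²·(1−1406/14919)·168000/1406 = 18.625315
  → Var(ȳ_str) = 24.338846.
Var(ȳ_srs) = (1 − 5387/35963)·192400/5387 = 30.365669.
deff = 24.338846 / 30.365669 = 0.8015.

0.8015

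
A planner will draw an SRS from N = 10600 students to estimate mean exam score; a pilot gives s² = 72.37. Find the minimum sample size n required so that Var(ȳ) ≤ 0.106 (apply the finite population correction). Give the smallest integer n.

642

Without fpc, n₀ = s²/D = 72.37/0.106 = 682.7358.
With fpc, (1 − n/N)·s²/n ≤ D requires n ≥ n₀/(1 + n₀/N) = 682.7358/(1 + 682.7358/10600) = 641.4224.
Rounding up, n = 642.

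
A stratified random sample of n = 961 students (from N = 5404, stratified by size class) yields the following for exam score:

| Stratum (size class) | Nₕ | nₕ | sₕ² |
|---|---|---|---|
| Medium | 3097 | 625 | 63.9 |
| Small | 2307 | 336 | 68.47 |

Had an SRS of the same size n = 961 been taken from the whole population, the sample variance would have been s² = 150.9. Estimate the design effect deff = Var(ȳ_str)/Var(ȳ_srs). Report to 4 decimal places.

Var(ȳ_str) = Σ Wₕ²(1−fₕ)sₕ²/nₕ with Wₕ = Nₕ/5404:
  Medium: (3097/5404)²·(1−625/3097)·63.9/625 = 0.026802779
  Small: (2307/5404)²·(1−336/2307)·68.47/336 = 0.031729599
  → Var(ȳ_str) = 0.058532378.
Var(ȳ_srs) = (1 − 961/5404)·150.9/961 = 0.12910017.
deff = 0.058532378 / 0.12910017 = 0.4534.

0.4534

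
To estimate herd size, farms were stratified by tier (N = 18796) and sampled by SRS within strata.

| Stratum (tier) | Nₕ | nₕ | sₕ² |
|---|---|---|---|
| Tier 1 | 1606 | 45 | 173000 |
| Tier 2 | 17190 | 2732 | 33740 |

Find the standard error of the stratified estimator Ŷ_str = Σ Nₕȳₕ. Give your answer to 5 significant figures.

112730

Var(Ŷ_str) = Σₕ Nₕ²(1 − fₕ)sₕ²/nₕ.
Tier 1: 1606²·(1 − 45/1606)·173000/45 = 9.6378915 × 10^9.
Tier 2: 17190²·(1 − 2732/17190)·33740/2732 = 3.0693646 × 10^9.
Sum = 1.2707256 × 10^10.
SE = √(1.2707256 × 10^10) = 112730.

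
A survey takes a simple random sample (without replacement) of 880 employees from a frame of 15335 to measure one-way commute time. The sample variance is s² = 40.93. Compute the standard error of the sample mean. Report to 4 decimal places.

Under SRS without replacement, Var(ȳ) = (1 − f)·s²/n with f = n/N = 880/15335 = 0.05738507.
Var(ȳ) = (1 − 0.05738507)·40.93/880 = 0.94261493·0.046511364 = 0.043842306.
SE(ȳ) = √(0.043842306) = 0.2094.

0.2094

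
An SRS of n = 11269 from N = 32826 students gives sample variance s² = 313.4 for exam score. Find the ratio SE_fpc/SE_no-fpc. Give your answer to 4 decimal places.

0.8104

f = n/N = 11269/32826 = 0.34329495.
SE_no-fpc = √(s²/n) = 0.16676573; SE_fpc = √((1−f)s²/n) = 0.13514251.
Ratio = √(1−f) = 0.81037340.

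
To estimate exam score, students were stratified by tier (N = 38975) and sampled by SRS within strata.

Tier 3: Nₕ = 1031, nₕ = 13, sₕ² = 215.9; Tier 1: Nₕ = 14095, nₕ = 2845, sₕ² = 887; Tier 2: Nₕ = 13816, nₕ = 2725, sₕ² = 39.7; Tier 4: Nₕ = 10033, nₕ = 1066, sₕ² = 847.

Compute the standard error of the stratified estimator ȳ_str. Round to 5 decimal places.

Var(ȳ_str) = Σₕ Wₕ²(1 − fₕ)sₕ²/nₕ with Wₕ = Nₕ/N, N = 38975.
Tier 3: Wₕ = 0.02645285; term = 0.02645285²·(1 − 0.01260912)·215.9/13 = 0.011474757.
Tier 1: Wₕ = 0.36164208; term = 0.36164208²·(1 − 0.20184463)·887/2845 = 0.032545182.
Tier 2: Wₕ = 0.35448364; term = 0.35448364²·(1 − 0.19723509)·39.7/2725 = 0.0014696191.
Tier 4: Wₕ = 0.25742142; term = 0.25742142²·(1 − 0.10624938)·847/1066 = 0.047057835.
Sum = 0.092547393.
SE = √(0.092547393) = 0.30422.

0.30422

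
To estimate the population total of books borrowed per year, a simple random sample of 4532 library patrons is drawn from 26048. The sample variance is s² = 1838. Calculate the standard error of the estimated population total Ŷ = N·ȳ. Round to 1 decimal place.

Var(Ŷ) = N²·Var(ȳ) = N²·(1 − n/N)·s²/n.
f = 4532/26048 = 0.17398649; Var(ȳ) = 0.82601351·1838/4532 = 0.33499842.
Var(Ŷ) = 26048² · 0.33499842 = 2.2729586 × 10^8.
SE(Ŷ) = √(2.2729586 × 10^8) = 15076.3.

15076.3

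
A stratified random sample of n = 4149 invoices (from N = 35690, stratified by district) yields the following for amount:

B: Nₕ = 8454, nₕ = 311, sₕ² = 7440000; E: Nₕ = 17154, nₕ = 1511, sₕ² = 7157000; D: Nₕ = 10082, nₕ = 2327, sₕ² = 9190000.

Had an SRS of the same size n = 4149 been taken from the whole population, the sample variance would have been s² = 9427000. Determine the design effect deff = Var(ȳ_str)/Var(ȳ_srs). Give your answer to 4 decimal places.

Var(ȳ_str) = Σ Wₕ²(1−fₕ)sₕ²/nₕ with Wₕ = Nₕ/35690:
  B: (8454/35690)²·(1−311/8454)·7440000/311 = 1292.9036
  E: (17154/35690)²·(1−1511/17154)·7157000/1511 = 997.8354
  D: (10082/35690)²·(1−2327/10082)·9190000/2327 = 242.41223
  → Var(ȳ_str) = 2533.1512.
Var(ȳ_srs) = (1 − 4149/35690)·9427000/4149 = 2007.9782.
deff = 2533.1512 / 2007.9782 = 1.2615.

1.2615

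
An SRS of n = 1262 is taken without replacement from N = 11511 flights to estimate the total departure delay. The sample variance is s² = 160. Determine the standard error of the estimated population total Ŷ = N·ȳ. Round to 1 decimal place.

3867.5

Var(Ŷ) = N²·Var(ȳ) = N²·(1 − n/N)·s²/n.
f = 1262/11511 = 0.10963426; Var(ȳ) = 0.89036574·160/1262 = 0.11288314.
Var(Ŷ) = 11511² · 0.11288314 = 1.4957368 × 10^7.
SE(Ŷ) = √(1.4957368 × 10^7) = 3867.5.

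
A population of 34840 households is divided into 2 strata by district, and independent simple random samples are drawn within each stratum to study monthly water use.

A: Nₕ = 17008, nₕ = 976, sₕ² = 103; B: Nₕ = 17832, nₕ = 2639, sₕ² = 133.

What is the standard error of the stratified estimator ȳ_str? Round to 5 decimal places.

Var(ȳ_str) = Σₕ Wₕ²(1 − fₕ)sₕ²/nₕ with Wₕ = Nₕ/N, N = 34840.
A: Wₕ = 0.48817451; term = 0.48817451²·(1 − 0.05738476)·103/976 = 0.023706753.
B: Wₕ = 0.51182549; term = 0.51182549²·(1 − 0.14799237)·133/2639 = 0.011248628.
Sum = 0.034955381.
SE = √(0.034955381) = 0.18696.

0.18696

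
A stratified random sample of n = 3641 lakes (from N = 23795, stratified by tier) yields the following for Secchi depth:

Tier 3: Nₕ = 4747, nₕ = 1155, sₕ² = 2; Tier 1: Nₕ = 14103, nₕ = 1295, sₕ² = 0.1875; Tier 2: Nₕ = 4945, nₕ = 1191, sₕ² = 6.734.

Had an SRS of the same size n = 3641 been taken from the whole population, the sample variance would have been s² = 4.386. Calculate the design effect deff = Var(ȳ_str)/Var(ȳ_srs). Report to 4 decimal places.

0.2781

Var(ȳ_str) = Σ Wₕ²(1−fₕ)sₕ²/nₕ with Wₕ = Nₕ/23795:
  Tier 3: (4747/23795)²·(1−1155/4747)·2/1155 = 5.2147339 × 10^-5
  Tier 1: (14103/23795)²·(1−1295/14103)·0.1875/1295 = 4.6190526 × 10^-5
  Tier 2: (4945/23795)²·(1−1191/4945)·6.734/1191 = 1.8537472 × 10^-4
  → Var(ȳ_str) = 2.8371259 × 10^-4.
Var(ȳ_srs) = (1 − 3641/23795)·4.386/3641 = 0.0010202897.
deff = (2.8371259 × 10^-4) / 0.0010202897 = 0.2781.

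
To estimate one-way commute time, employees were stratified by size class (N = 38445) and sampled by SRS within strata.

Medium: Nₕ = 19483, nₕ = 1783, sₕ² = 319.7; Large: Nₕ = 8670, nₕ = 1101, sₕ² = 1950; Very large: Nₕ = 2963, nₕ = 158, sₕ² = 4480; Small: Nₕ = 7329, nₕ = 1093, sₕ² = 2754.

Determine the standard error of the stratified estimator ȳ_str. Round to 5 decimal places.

0.59819

Var(ȳ_str) = Σₕ Wₕ²(1 − fₕ)sₕ²/nₕ with Wₕ = Nₕ/N, N = 38445.
Medium: Wₕ = 0.50677591; term = 0.50677591²·(1 − 0.09151568)·319.7/1783 = 0.041835085.
Large: Wₕ = 0.22551697; term = 0.22551697²·(1 − 0.12698962)·1950/1101 = 0.078636679.
Very large: Wₕ = 0.07707114; term = 0.07707114²·(1 − 0.05332433)·4480/158 = 0.15944309.
Small: Wₕ = 0.19063597; term = 0.19063597²·(1 − 0.14913358)·2754/1093 = 0.077913887.
Sum = 0.35782874.
SE = √(0.35782874) = 0.59819.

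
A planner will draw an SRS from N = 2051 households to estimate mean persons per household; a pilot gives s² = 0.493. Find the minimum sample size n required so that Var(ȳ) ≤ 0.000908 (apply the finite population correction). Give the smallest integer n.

Without fpc, n₀ = s²/D = 0.493/0.000908 = 542.9515.
With fpc, (1 − n/N)·s²/n ≤ D requires n ≥ n₀/(1 + n₀/N) = 542.9515/(1 + 542.9515/2051) = 429.3039.
Rounding up, n = 430.

430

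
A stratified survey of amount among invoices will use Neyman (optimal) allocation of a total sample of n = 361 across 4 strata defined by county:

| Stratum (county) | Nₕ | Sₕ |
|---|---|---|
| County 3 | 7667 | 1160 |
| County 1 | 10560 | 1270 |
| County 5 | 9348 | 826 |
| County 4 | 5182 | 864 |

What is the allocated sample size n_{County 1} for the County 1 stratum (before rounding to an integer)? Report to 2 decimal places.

140.32

Neyman allocation: nₕ = n·NₕSₕ / Σⱼ NⱼSⱼ.
Σ NⱼSⱼ = 7667·1160 + 10560·1270 + 9348·826 + 5182·864 = 3.4503616 × 10^7.
n_{County 1} = 361·10560·1270 / (3.4503616 × 10^7) = 140.32.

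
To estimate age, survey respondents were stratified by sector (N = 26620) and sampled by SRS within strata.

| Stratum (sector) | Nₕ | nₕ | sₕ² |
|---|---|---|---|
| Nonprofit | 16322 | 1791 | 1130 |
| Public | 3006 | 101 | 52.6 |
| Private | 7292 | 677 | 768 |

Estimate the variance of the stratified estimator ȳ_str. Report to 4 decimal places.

0.2948

Var(ȳ_str) = Σₕ Wₕ²(1 − fₕ)sₕ²/nₕ with Wₕ = Nₕ/N, N = 26620.
Nonprofit: Wₕ = 0.61314801; term = 0.61314801²·(1 − 0.10972920)·1130/1791 = 0.21117166.
Public: Wₕ = 0.11292261; term = 0.11292261²·(1 − 0.03359947)·52.6/101 = 0.0064177587.
Private: Wₕ = 0.27392938; term = 0.27392938²·(1 − 0.09284147)·768/677 = 0.077220562.
Sum = 0.29480998.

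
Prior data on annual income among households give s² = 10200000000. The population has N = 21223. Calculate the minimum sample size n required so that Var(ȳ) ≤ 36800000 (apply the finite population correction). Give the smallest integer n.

274

Without fpc, n₀ = s²/D = 10200000000/36800000 = 277.1739.
With fpc, (1 − n/N)·s²/n ≤ D requires n ≥ n₀/(1 + n₀/N) = 277.1739/(1 + 277.1739/21223) = 273.6007.
Rounding up, n = 274.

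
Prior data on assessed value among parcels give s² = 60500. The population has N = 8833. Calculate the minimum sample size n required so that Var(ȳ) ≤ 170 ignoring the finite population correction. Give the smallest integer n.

Without fpc, n₀ = s²/D = 60500/170 = 355.8824.
Rounding up, n = 356.

356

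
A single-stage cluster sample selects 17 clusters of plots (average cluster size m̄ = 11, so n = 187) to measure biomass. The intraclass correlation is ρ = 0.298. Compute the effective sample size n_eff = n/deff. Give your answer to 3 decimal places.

deff = 1 + (11 − 1)·0.298 = 1 + 2.98 = 3.98.
n_eff = 187 / 3.98 = 46.985.

46.985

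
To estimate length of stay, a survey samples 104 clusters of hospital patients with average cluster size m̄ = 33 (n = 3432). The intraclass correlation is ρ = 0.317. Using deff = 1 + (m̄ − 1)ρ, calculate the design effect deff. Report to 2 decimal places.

11.14

deff = 1 + (33 − 1)·0.317 = 1 + 10.144 = 11.144.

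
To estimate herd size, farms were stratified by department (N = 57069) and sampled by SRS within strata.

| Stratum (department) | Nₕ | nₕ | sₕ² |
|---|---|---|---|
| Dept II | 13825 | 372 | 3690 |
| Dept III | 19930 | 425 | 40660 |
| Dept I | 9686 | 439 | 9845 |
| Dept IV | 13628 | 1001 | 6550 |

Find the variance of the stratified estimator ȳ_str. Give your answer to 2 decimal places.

Var(ȳ_str) = Σₕ Wₕ²(1 − fₕ)sₕ²/nₕ with Wₕ = Nₕ/N, N = 57069.
Dept II: Wₕ = 0.24225061; term = 0.24225061²·(1 − 0.02690778)·3690/372 = 0.56645731.
Dept III: Wₕ = 0.34922638; term = 0.34922638²·(1 − 0.02132464)·40660/425 = 11.419081.
Dept I: Wₕ = 0.16972437; term = 0.16972437²·(1 − 0.04532315)·9845/439 = 0.61673131.
Dept IV: Wₕ = 0.23879865; term = 0.23879865²·(1 − 0.07345172)·6550/1001 = 0.34573154.
Sum = 12.948001.

12.95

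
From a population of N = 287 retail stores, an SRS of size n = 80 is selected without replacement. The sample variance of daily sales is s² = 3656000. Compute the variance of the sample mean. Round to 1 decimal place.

32961.3

Under SRS without replacement, Var(ȳ) = (1 − f)·s²/n with f = n/N = 80/287 = 0.27874564.
Var(ȳ) = (1 − 0.27874564)·3656000/80 = 0.72125436·45700 = 32961.324.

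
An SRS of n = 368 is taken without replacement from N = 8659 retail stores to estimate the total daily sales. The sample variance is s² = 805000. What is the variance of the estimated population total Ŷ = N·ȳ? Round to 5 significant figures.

1.5704 × 10^11

Var(Ŷ) = N²·Var(ȳ) = N²·(1 − n/N)·s²/n.
f = 368/8659 = 0.04249913; Var(ȳ) = 0.95750087·805000/368 = 2094.5331.
Var(Ŷ) = 8659² · 2094.5331 = 1.5704449 × 10^11.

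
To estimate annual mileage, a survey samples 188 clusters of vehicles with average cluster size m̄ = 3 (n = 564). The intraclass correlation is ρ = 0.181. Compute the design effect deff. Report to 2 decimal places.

deff = 1 + (3 − 1)·0.181 = 1 + 0.362 = 1.362.

1.36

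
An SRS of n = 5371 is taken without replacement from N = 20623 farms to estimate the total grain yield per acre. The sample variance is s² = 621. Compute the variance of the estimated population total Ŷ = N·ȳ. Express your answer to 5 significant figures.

3.6368 × 10^7

Var(Ŷ) = N²·Var(ȳ) = N²·(1 − n/N)·s²/n.
f = 5371/20623 = 0.26043738; Var(ȳ) = 0.73956262·621/5371 = 0.085508916.
Var(Ŷ) = 20623² · 0.085508916 = 3.6367637 × 10^7.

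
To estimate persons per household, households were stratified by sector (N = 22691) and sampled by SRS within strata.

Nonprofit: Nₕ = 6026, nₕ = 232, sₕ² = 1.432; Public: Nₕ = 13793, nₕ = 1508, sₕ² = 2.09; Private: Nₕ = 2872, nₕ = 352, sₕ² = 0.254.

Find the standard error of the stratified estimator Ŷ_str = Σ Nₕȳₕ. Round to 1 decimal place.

Var(Ŷ_str) = Σₕ Nₕ²(1 − fₕ)sₕ²/nₕ.
Nonprofit: 6026²·(1 − 232/6026)·1.432/232 = 215507.63.
Public: 13793²·(1 − 1508/13793)·2.09/1508 = 234843.66.
Private: 2872²·(1 − 352/2872)·0.254/352 = 5222.4709.
Sum = 455573.76.
SE = √(455573.76) = 675.0.

675.0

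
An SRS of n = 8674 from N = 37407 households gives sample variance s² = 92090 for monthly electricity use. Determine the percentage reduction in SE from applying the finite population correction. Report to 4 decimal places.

12.3576

f = n/N = 8674/37407 = 0.23188173.
SE_no-fpc = √(s²/n) = 3.258341; SE_fpc = √((1−f)s²/n) = 2.8556868.
Ratio = √(1−f) = 0.87642357. Reduction = 100·(1 − 0.87642357) = 12.3576%.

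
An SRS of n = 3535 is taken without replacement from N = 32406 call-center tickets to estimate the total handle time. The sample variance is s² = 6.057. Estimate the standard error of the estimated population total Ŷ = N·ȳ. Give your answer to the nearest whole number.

Var(Ŷ) = N²·Var(ȳ) = N²·(1 − n/N)·s²/n.
f = 3535/32406 = 0.10908474; Var(ȳ) = 0.89091526·6.057/3535 = 0.0015265272.
Var(Ŷ) = 32406² · 0.0015265272 = 1.6030808 × 10^6.
SE(Ŷ) = √(1.6030808 × 10^6) = 1266.

1266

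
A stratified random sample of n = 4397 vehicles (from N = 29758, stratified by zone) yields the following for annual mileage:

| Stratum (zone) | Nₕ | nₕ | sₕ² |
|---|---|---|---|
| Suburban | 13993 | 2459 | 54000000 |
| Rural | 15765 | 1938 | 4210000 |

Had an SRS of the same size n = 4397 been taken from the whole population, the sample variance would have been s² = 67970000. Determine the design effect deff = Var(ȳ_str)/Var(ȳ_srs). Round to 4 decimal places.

Var(ȳ_str) = Σ Wₕ²(1−fₕ)sₕ²/nₕ with Wₕ = Nₕ/29758:
  Suburban: (13993/29758)²·(1−2459/13993)·54000000/2459 = 4002.382
  Rural: (15765/29758)²·(1−1938/15765)·4210000/1938 = 534.74014
  → Var(ȳ_str) = 4537.1221.
Var(ȳ_srs) = (1 − 4397/29758)·67970000/4397 = 13174.175.
deff = 4537.1221 / 13174.175 = 0.3444.

0.3444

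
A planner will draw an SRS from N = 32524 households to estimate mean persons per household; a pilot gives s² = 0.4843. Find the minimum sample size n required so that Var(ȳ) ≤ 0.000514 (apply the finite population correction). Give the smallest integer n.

916

Without fpc, n₀ = s²/D = 0.4843/0.000514 = 942.2179.
With fpc, (1 − n/N)·s²/n ≤ D requires n ≥ n₀/(1 + n₀/N) = 942.2179/(1 + 942.2179/32524) = 915.6904.
Rounding up, n = 916.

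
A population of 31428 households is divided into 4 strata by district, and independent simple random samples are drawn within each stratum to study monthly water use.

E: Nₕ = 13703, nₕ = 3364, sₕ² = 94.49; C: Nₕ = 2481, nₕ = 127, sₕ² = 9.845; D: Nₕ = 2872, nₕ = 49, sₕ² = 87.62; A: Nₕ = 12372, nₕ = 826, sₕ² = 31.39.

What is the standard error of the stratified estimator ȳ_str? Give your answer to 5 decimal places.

Var(ȳ_str) = Σₕ Wₕ²(1 − fₕ)sₕ²/nₕ with Wₕ = Nₕ/N, N = 31428.
E: Wₕ = 0.43601247; term = 0.43601247²·(1 − 0.24549369)·94.49/3364 = 0.0040289378.
C: Wₕ = 0.07894234; term = 0.07894234²·(1 − 0.05118904)·9.845/127 = 4.583653 × 10^-4.
D: Wₕ = 0.09138348; term = 0.09138348²·(1 − 0.01706128)·87.62/49 = 0.014678071.
A: Wₕ = 0.39366170; term = 0.39366170²·(1 − 0.06676366)·31.39/826 = 0.0054960319.
Sum = 0.024661406.
SE = √(0.024661406) = 0.15704.

0.15704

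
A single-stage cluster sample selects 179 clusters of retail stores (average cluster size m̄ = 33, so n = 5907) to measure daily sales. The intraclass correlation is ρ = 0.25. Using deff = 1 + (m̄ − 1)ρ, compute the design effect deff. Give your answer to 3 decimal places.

deff = 1 + (33 − 1)·0.25 = 1 + 8 = 9.

9.000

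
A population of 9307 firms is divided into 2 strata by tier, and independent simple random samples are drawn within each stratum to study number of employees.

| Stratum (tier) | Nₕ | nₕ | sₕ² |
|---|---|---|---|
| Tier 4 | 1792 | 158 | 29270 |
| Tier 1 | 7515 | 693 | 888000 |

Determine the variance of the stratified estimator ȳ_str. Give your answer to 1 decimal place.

Var(ȳ_str) = Σₕ Wₕ²(1 − fₕ)sₕ²/nₕ with Wₕ = Nₕ/N, N = 9307.
Tier 4: Wₕ = 0.19254325; term = 0.19254325²·(1 − 0.08816964)·29270/158 = 6.2623346.
Tier 1: Wₕ = 0.80745675; term = 0.80745675²·(1 − 0.09221557)·888000/693 = 758.40468.
Sum = 764.66701.

764.7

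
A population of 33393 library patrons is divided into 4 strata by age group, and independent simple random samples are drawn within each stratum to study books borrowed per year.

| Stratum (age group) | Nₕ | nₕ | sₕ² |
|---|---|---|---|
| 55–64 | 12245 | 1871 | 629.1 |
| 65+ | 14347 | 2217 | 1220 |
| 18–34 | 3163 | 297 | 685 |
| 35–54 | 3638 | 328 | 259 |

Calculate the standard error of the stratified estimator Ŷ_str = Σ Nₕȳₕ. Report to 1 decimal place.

12996.0

Var(Ŷ_str) = Σₕ Nₕ²(1 − fₕ)sₕ²/nₕ.
55–64: 12245²·(1 − 1871/12245)·629.1/1871 = 4.2712101 × 10^7.
65+: 14347²·(1 − 2217/14347)·1220/2217 = 9.5767034 × 10^7.
18–34: 3163²·(1 − 297/3163)·685/297 = 2.0907856 × 10^7.
35–54: 3638²·(1 − 328/3638)·259/328 = 9.5086007 × 10^6.
Sum = 1.6889559 × 10^8.
SE = √(1.6889559 × 10^8) = 12996.0.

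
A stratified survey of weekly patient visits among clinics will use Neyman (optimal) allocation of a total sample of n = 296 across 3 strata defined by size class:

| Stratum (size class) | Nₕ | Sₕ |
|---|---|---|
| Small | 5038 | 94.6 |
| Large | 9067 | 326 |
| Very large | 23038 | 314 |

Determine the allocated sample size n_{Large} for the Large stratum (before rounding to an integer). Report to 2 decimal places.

82.03

Neyman allocation: nₕ = n·NₕSₕ / Σⱼ NⱼSⱼ.
Σ NⱼSⱼ = 5038·94.6 + 9067·326 + 23038·314 = 1.0666369 × 10^7.
n_{Large} = 296·9067·326 / (1.0666369 × 10^7) = 82.03.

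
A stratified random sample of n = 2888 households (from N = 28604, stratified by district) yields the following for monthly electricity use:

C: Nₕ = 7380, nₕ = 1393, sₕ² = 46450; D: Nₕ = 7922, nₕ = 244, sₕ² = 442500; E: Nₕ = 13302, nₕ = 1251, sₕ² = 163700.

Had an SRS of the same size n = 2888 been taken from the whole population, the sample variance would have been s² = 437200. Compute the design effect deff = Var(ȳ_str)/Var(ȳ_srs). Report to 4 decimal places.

Var(ȳ_str) = Σ Wₕ²(1−fₕ)sₕ²/nₕ with Wₕ = Nₕ/28604:
  C: (7380/28604)²·(1−1393/7380)·46450/1393 = 1.8007221
  D: (7922/28604)²·(1−244/7922)·442500/244 = 134.81954
  E: (13302/28604)²·(1−1251/13302)·163700/1251 = 25.637629
  → Var(ȳ_str) = 162.25789.
Var(ȳ_srs) = (1 − 2888/28604)·437200/2888 = 136.10047.
deff = 162.25789 / 136.10047 = 1.1922.

1.1922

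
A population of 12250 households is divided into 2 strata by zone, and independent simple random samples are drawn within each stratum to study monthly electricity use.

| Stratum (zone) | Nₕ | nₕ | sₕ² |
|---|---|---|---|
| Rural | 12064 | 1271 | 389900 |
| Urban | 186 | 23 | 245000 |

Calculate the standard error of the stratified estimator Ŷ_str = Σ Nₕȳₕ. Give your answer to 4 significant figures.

Var(Ŷ_str) = Σₕ Nₕ²(1 − fₕ)sₕ²/nₕ.
Rural: 12064²·(1 − 1271/12064)·389900/1271 = 3.9943047 × 10^10.
Urban: 186²·(1 − 23/186)·245000/23 = 3.2295261 × 10^8.
Sum = 4.0266 × 10^10.
SE = √(4.0266 × 10^10) = 200700.

200700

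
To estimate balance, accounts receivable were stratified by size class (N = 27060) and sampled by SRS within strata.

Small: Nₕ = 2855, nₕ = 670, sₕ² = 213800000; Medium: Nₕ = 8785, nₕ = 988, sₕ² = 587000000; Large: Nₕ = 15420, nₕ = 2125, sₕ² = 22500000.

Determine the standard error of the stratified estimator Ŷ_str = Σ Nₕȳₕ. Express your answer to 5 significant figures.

6.6976 × 10^6

Var(Ŷ_str) = Σₕ Nₕ²(1 − fₕ)sₕ²/nₕ.
Small: 2855²·(1 − 670/2855)·213800000/670 = 1.9906296 × 10^12.
Medium: 8785²·(1 − 988/8785)·587000000/988 = 4.0695881 × 10^13.
Large: 15420²·(1 − 2125/15420)·22500000/2125 = 2.1706825 × 10^12.
Sum = 4.4857193 × 10^13.
SE = √(4.4857193 × 10^13) = 6.6976 × 10^6.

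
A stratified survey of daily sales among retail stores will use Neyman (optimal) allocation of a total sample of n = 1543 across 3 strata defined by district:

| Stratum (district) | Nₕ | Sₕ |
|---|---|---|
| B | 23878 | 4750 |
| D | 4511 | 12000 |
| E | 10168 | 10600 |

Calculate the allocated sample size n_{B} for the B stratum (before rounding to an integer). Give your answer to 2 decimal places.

635.62

Neyman allocation: nₕ = n·NₕSₕ / Σⱼ NⱼSⱼ.
Σ NⱼSⱼ = 23878·4750 + 4511·12000 + 10168·10600 = 2.753333 × 10^8.
n_{B} = 1543·23878·4750 / (2.753333 × 10^8) = 635.62.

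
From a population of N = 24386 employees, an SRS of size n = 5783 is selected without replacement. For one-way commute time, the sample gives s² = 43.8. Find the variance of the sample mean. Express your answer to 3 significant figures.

Under SRS without replacement, Var(ȳ) = (1 − f)·s²/n with f = n/N = 5783/24386 = 0.23714426.
Var(ȳ) = (1 − 0.23714426)·43.8/5783 = 0.76285574·0.0075739236 = 0.005777811.

0.00578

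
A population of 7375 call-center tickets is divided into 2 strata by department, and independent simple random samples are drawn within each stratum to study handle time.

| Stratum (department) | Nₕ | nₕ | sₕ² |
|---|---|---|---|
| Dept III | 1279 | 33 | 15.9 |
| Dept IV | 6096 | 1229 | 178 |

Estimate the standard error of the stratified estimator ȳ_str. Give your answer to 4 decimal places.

0.3052

Var(ȳ_str) = Σₕ Wₕ²(1 − fₕ)sₕ²/nₕ with Wₕ = Nₕ/N, N = 7375.
Dept III: Wₕ = 0.17342373; term = 0.17342373²·(1 − 0.02580141)·15.9/33 = 0.014117173.
Dept IV: Wₕ = 0.82657627; term = 0.82657627²·(1 − 0.20160761)·178/1229 = 0.079004235.
Sum = 0.093121408.
SE = √(0.093121408) = 0.3052.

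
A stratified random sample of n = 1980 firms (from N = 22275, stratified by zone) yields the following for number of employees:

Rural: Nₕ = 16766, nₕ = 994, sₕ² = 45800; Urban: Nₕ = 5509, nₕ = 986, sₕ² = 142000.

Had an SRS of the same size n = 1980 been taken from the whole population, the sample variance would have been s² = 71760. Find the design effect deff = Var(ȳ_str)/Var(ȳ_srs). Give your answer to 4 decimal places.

0.9627

Var(ȳ_str) = Σ Wₕ²(1−fₕ)sₕ²/nₕ with Wₕ = Nₕ/22275:
  Rural: (16766/22275)²·(1−994/16766)·45800/994 = 24.556129
  Urban: (5509/22275)²·(1−986/5509)·142000/986 = 7.2322822
  → Var(ȳ_str) = 31.788411.
Var(ȳ_srs) = (1 − 1980/22275)·71760/1980 = 33.020875.
deff = 31.788411 / 33.020875 = 0.9627.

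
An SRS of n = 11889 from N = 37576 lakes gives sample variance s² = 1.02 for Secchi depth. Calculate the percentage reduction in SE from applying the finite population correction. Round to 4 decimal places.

f = n/N = 11889/37576 = 0.31639877.
SE_no-fpc = √(s²/n) = 0.009262483; SE_fpc = √((1−f)s²/n) = 0.0076582377.
Ratio = √(1−f) = 0.82680181. Reduction = 100·(1 − 0.82680181) = 17.3198%.

17.3198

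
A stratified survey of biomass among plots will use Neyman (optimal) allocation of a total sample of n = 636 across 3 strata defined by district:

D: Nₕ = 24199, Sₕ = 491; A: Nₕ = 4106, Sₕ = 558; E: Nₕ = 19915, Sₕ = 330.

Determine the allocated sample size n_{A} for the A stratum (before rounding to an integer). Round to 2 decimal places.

Neyman allocation: nₕ = n·NₕSₕ / Σⱼ NⱼSⱼ.
Σ NⱼSⱼ = 24199·491 + 4106·558 + 19915·330 = 2.0744807 × 10^7.
n_{A} = 636·4106·558 / (2.0744807 × 10^7) = 70.24.

70.24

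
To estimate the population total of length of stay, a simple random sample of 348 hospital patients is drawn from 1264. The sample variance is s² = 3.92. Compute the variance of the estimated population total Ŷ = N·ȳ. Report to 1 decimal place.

Var(Ŷ) = N²·Var(ȳ) = N²·(1 − n/N)·s²/n.
f = 348/1264 = 0.27531646; Var(ȳ) = 0.72468354·3.92/348 = 0.008163102.
Var(Ŷ) = 1264² · 0.008163102 = 13042.155.

13042.2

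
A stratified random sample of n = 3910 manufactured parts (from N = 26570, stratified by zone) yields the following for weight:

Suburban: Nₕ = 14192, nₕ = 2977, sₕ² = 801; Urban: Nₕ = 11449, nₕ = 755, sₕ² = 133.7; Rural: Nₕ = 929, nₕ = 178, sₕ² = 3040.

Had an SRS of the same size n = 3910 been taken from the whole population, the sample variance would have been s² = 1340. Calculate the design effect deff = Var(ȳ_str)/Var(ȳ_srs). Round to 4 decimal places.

0.3704

Var(ȳ_str) = Σ Wₕ²(1−fₕ)sₕ²/nₕ with Wₕ = Nₕ/26570:
  Suburban: (14192/26570)²·(1−2977/14192)·801/2977 = 0.060661543
  Urban: (11449/26570)²·(1−755/11449)·133.7/755 = 0.03071207
  Rural: (929/26570)²·(1−178/929)·3040/178 = 0.0168782
  → Var(ȳ_str) = 0.10825181.
Var(ȳ_srs) = (1 − 3910/26570)·1340/3910 = 0.29227818.
deff = 0.10825181 / 0.29227818 = 0.3704.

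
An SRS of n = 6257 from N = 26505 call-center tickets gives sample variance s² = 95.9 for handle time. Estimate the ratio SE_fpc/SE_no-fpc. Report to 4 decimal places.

f = n/N = 6257/26505 = 0.23606867.
SE_no-fpc = √(s²/n) = 0.12380159; SE_fpc = √((1−f)s²/n) = 0.10820651.
Ratio = √(1−f) = 0.87403165.

0.8740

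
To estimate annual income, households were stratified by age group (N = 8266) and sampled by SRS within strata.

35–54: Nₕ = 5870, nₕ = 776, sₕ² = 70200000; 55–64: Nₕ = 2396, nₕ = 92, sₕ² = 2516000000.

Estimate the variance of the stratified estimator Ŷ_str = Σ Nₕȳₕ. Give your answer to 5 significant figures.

Var(Ŷ_str) = Σₕ Nₕ²(1 − fₕ)sₕ²/nₕ.
35–54: 5870²·(1 − 776/5870)·70200000/776 = 2.7050322 × 10^12.
55–64: 2396²·(1 − 92/2396)·2516000000/92 = 1.509705 × 10^14.
Sum = 1.5367553 × 10^14.

1.5368 × 10^14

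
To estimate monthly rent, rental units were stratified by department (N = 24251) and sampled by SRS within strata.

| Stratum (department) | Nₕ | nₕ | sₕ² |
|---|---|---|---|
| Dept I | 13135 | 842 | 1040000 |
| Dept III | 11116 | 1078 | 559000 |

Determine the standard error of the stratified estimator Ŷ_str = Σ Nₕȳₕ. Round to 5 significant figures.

Var(Ŷ_str) = Σₕ Nₕ²(1 − fₕ)sₕ²/nₕ.
Dept I: 13135²·(1 − 842/13135)·1040000/842 = 1.994386 × 10^11.
Dept III: 11116²·(1 − 1078/11116)·559000/1078 = 5.7861379 × 10^10.
Sum = 2.5729998 × 10^11.
SE = √(2.5729998 × 10^11) = 507250.

507250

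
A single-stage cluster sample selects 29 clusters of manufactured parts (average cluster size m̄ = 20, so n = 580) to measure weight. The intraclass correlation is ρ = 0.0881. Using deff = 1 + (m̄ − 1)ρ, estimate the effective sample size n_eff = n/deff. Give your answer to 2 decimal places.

216.91

deff = 1 + (20 − 1)·0.0881 = 1 + 1.6739 = 2.6739.
n_eff = 580 / 2.6739 = 216.91.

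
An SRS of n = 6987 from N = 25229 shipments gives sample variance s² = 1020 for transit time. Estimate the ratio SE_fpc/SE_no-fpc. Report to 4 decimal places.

0.8503

f = n/N = 6987/25229 = 0.27694320.
SE_no-fpc = √(s²/n) = 0.38208036; SE_fpc = √((1−f)s²/n) = 0.32489342.
Ratio = √(1−f) = 0.85032747.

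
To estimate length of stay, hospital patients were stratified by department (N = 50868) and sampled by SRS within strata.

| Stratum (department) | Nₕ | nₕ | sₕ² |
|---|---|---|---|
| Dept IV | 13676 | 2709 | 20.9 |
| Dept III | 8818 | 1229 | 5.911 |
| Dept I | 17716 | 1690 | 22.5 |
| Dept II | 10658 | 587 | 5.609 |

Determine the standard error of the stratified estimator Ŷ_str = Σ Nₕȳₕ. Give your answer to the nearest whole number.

2507

Var(Ŷ_str) = Σₕ Nₕ²(1 − fₕ)sₕ²/nₕ.
Dept IV: 13676²·(1 − 2709/13676)·20.9/2709 = 1.1571355 × 10^6.
Dept III: 8818²·(1 − 1229/8818)·5.911/1229 = 321857.57.
Dept I: 17716²·(1 − 1690/17716)·22.5/1690 = 3.7799549 × 10^6.
Dept II: 10658²·(1 − 587/10658)·5.609/587 = 1.0256417 × 10^6.
Sum = 6.2845897 × 10^6.
SE = √(6.2845897 × 10^6) = 2507.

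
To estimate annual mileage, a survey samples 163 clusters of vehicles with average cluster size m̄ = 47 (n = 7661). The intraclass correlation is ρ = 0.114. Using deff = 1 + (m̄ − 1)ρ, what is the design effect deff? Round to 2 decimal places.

deff = 1 + (47 − 1)·0.114 = 1 + 5.244 = 6.244.

6.24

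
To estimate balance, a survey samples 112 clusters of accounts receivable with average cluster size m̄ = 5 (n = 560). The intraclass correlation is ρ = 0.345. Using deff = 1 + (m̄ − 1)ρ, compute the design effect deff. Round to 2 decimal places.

2.38

deff = 1 + (5 − 1)·0.345 = 1 + 1.38 = 2.38.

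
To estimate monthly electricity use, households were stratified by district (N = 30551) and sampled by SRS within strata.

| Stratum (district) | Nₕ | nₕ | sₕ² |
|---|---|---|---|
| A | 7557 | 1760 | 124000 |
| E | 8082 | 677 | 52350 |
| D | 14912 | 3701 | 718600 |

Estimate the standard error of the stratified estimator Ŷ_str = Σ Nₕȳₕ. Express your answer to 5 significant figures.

Var(Ŷ_str) = Σₕ Nₕ²(1 − fₕ)sₕ²/nₕ.
A: 7557²·(1 − 1760/7557)·124000/1760 = 3.0864677 × 10^9.
E: 8082²·(1 − 677/8082)·52350/677 = 4.6277717 × 10^9.
D: 14912²·(1 − 3701/14912)·718600/3701 = 3.245999 × 10^10.
Sum = 4.0174229 × 10^10.
SE = √(4.0174229 × 10^10) = 200440.

200440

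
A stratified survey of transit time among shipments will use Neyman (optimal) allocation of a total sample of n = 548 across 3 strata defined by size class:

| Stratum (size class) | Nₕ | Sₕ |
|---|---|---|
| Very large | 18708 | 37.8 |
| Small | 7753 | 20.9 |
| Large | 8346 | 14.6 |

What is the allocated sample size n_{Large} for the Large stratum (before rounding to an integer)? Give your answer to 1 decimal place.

67.4

Neyman allocation: nₕ = n·NₕSₕ / Σⱼ NⱼSⱼ.
Σ NⱼSⱼ = 18708·37.8 + 7753·20.9 + 8346·14.6 = 991051.7.
n_{Large} = 548·8346·14.6 / 991051.7 = 67.4.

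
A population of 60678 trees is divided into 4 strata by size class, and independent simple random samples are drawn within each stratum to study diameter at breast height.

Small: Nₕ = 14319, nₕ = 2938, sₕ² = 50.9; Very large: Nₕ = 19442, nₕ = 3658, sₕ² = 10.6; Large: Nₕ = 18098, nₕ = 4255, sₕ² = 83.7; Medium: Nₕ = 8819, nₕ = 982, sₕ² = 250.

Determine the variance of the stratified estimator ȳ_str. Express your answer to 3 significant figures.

Var(ȳ_str) = Σₕ Wₕ²(1 − fₕ)sₕ²/nₕ with Wₕ = Nₕ/N, N = 60678.
Small: Wₕ = 0.23598339; term = 0.23598339²·(1 − 0.20518193)·50.9/2938 = 7.6682557 × 10^-4.
Very large: Wₕ = 0.32041267; term = 0.32041267²·(1 − 0.18814937)·10.6/3658 = 2.4152254 × 10^-4.
Large: Wₕ = 0.29826296; term = 0.29826296²·(1 − 0.23510885)·83.7/4255 = 0.0013385179.
Medium: Wₕ = 0.14534098; term = 0.14534098²·(1 − 0.11135049)·250/982 = 0.0047789798.
Sum = 0.0071258458.

0.00713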